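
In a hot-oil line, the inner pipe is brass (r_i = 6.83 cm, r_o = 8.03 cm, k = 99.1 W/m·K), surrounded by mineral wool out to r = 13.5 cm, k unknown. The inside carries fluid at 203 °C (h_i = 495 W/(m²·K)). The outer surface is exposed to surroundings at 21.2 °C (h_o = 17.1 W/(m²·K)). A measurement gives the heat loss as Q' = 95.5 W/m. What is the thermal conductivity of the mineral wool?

k = 0.0452 W/m·K

ΣR = ΔT/Q' = |203 − 21.2|/95.5 = 1.904 m·K/W
Known resistances:
  R'_conv,in = 1/(2πr h) = 1/(2π·0.0683·495) = 0.004708 m·K/W
  R'_brass = ln(0.0803/0.0683)/(2πk) = 0.1619/(2π·99.1) = 2.599×10^-4 m·K/W
  R'_conv,out = 1/(2πr h) = 1/(2π·0.135·17.1) = 0.06894 m·K/W
R_mineral wool = ΣR − ΣR_known = 1.904 − 0.07391 = 1.830 m·K/W
ln(r₂/r₁)/(2πk) = 1.830 ⇒ k = 0.5195/(2π·1.830) = 0.0452 W/m·K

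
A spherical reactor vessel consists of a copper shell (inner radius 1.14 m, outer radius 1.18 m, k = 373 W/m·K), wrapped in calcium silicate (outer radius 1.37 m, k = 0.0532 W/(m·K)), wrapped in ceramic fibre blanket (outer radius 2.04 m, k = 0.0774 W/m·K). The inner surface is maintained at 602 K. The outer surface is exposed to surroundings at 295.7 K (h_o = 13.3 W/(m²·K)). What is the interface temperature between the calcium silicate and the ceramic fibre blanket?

Resistance network (inner→outer):
  R_copper = (1/1.14 − 1/1.18)/(4πk) = 0.02974/(4π·373) = 6.344×10^-6 K/W
  R_calcium silicate = (1/1.18 − 1/1.37)/(4πk) = 0.1175/(4π·0.0532) = 0.1758 K/W
  R_ceramic fibre blanket = (1/1.37 − 1/2.04)/(4πk) = 0.2397/(4π·0.0774) = 0.2465 K/W
  R_conv,out = 1/(4πr²h) = 1/(4π·2.04²·13.3) = 0.001438 K/W
ΣR = 6.344×10^-6 + 0.1758 + 0.2465 + 0.001438 = 0.4237 K/W
Q = ΔT/ΣR = (602 K − 295.7 K)/0.4237 = 722.9 W
From the inner boundary to the calcium silicate/ceramic fibre blanket interface, ΣR_partial = 0.1758 K/W.
T_interface = T_in − Q·ΣR_partial = 602 K − (722.9)(0.1758) = 475 K

T = 475 K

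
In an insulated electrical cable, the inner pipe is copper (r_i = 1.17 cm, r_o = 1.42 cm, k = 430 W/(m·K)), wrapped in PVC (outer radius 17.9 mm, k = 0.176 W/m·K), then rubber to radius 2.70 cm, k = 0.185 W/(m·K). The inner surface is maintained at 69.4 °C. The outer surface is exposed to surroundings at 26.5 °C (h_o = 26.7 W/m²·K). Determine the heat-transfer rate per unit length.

Resistance network (inner→outer):
  R'_copper = ln(0.0142/0.0117)/(2πk) = 0.1937/(2π·430) = 7.168×10^-5 m·K/W
  R'_PVC = ln(0.0179/0.0142)/(2πk) = 0.2316/(2π·0.176) = 0.2094 m·K/W
  R'_rubber = ln(0.0270/0.0179)/(2πk) = 0.4110/(2π·0.185) = 0.3536 m·K/W
  R'_conv,out = 1/(2πr h) = 1/(2π·0.0270·26.7) = 0.2208 m·K/W
ΣR = 7.168×10^-5 + 0.2094 + 0.3536 + 0.2208 = 0.7839 m·K/W
Q' = ΔT/ΣR = (69.4 °C − 26.5 °C)/0.7839 = 54.7 W/m

Q' = 54.7 W/m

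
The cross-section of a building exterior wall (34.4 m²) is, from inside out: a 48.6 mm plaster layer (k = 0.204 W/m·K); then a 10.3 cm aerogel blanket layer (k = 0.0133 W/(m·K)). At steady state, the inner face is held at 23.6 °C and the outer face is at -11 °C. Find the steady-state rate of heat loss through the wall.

Q = 149 W

Treat each layer as a resistance in series:
  R_plaster = L/(kA) = 0.0486/(0.204·34.4) = 0.006925 K/W
  R_aerogel blanket = L/(kA) = 0.103/(0.0133·34.4) = 0.2251 K/W
ΣR = 0.006925 + 0.2251 = 0.2320 K/W
Q = ΔT/ΣR = (23.6 °C − -11 °C)/0.2320 = 149 W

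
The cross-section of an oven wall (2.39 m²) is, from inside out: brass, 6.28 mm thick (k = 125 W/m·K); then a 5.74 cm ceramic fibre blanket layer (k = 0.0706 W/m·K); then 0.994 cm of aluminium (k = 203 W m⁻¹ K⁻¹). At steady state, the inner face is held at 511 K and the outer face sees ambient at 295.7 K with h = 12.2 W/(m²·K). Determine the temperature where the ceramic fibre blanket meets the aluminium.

Series thermal resistances, inner to outer:
  R_brass = L/(kA) = 0.00628/(125·2.39) = 2.102×10^-5 K/W
  R_ceramic fibre blanket = L/(kA) = 0.0574/(0.0706·2.39) = 0.3402 K/W
  R_aluminium = L/(kA) = 0.00994/(203·2.39) = 2.049×10^-5 K/W
  R_conv,out = 1/(hA) = 1/(12.2·2.39) = 0.03430 K/W
ΣR = 2.102×10^-5 + 0.3402 + 2.049×10^-5 + 0.03430 = 0.3745 K/W
Q = ΔT/ΣR = (511 K − 295.7 K)/0.3745 = 574.9 W
From the inner boundary to the ceramic fibre blanket/aluminium interface, ΣR_partial = 0.3402 K/W.
T_interface = T_in − Q·ΣR_partial = 511 K − (574.9)(0.3402) = 315.4 K

T = 315.4 K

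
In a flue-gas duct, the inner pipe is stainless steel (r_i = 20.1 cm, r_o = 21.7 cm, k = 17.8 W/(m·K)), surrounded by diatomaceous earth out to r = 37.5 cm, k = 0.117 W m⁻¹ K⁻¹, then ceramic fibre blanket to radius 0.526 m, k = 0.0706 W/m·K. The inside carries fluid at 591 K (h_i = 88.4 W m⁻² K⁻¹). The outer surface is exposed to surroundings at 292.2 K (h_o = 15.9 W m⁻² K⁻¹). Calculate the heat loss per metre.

Resistance network (inner→outer):
  R'_conv,in = 1/(2πr h) = 1/(2π·0.201·88.4) = 0.008957 m·K/W
  R'_stainless steel = ln(0.217/0.201)/(2πk) = 0.07659/(2π·17.8) = 6.848×10^-4 m·K/W
  R'_diatomaceous earth = ln(0.375/0.217)/(2πk) = 0.5470/(2π·0.117) = 0.7441 m·K/W
  R'_ceramic fibre blanket = ln(0.526/0.375)/(2πk) = 0.3384/(2π·0.0706) = 0.7628 m·K/W
  R'_conv,out = 1/(2πr h) = 1/(2π·0.526·15.9) = 0.01903 m·K/W
ΣR = 0.008957 + 6.848×10^-4 + 0.7441 + 0.7628 + 0.01903 = 1.536 m·K/W
Q' = ΔT/ΣR = (591 K − 292.2 K)/1.536 = 195 W/m

Q' = 195 W/m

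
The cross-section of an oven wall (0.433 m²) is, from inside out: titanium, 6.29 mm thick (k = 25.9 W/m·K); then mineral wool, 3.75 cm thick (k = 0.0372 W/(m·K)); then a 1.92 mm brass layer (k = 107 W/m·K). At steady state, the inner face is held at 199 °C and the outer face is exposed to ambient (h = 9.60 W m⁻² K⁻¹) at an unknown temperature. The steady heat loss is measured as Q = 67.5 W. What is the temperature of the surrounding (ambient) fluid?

Series resistances:
  R_titanium = L/(kA) = 0.00629/(25.9·0.433) = 5.609×10^-4 K/W
  R_mineral wool = L/(kA) = 0.0375/(0.0372·0.433) = 2.328 K/W
  R_brass = L/(kA) = 0.00192/(107·0.433) = 4.144×10^-5 K/W
  R_conv,out = 1/(hA) = 1/(9.60·0.433) = 0.2406 K/W
ΣR = 2.569 K/W
ΔT = Q·ΣR = 67.5 × 2.569 = 173.4 K
Heat flows outward, so T_out = T_in − ΔT = 199 − 173.4 = 25.6 °C

T_out = 25.6 °C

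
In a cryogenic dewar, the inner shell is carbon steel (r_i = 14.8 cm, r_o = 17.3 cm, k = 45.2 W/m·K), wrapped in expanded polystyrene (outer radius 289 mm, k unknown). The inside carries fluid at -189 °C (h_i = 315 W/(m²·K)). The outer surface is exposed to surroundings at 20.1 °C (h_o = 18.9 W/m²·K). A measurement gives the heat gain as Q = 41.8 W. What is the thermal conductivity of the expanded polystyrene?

ΣR = ΔT/Q = |-189 − 20.1|/41.8 = 5.002 K/W
Known resistances:
  R_conv,in = 1/(4πr²h) = 1/(4π·0.148²·315) = 0.01153 K/W
  R_carbon steel = (1/0.148 − 1/0.173)/(4πk) = 0.9764/(4π·45.2) = 0.001719 K/W
  R_conv,out = 1/(4πr²h) = 1/(4π·0.289²·18.9) = 0.05041 K/W
R_expanded polystyrene = ΣR − ΣR_known = 5.002 − 0.06366 = 4.938 K/W
(1/r₁−1/r₂)/(4πk) = 4.938 ⇒ k = 2.320/(4π·4.938) = 0.0374 W/m·K

k = 0.0374 W/m·K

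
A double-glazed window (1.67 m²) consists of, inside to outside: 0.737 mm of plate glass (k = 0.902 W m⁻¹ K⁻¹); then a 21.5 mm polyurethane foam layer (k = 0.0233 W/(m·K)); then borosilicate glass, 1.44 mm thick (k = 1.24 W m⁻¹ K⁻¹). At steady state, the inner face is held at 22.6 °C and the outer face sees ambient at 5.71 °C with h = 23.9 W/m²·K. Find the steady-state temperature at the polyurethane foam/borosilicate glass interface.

T = 6.46 °C

Treat each layer as a resistance in series:
  R_plate glass = L/(kA) = 7.37×10^-4/(0.902·1.67) = 4.893×10^-4 K/W
  R_polyurethane foam = L/(kA) = 0.0215/(0.0233·1.67) = 0.5525 K/W
  R_borosilicate glass = L/(kA) = 0.00144/(1.24·1.67) = 6.954×10^-4 K/W
  R_conv,out = 1/(hA) = 1/(23.9·1.67) = 0.02505 K/W
ΣR = 4.893×10^-4 + 0.5525 + 6.954×10^-4 + 0.02505 = 0.5787 K/W
Q = ΔT/ΣR = (22.6 °C − 5.71 °C)/0.5787 = 29.19 W
From the inner boundary to the polyurethane foam/borosilicate glass interface, ΣR_partial = 0.5530 K/W.
T_interface = T_in − Q·ΣR_partial = 22.6 °C − (29.19)(0.5530) = 6.46 °C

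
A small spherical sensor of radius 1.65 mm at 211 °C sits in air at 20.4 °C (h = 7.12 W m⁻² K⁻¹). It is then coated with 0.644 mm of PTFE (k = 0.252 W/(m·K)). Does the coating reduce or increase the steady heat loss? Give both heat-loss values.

Critical radius for a sphere: r_cr = 2k/h = 0.0708 m = 7.08 cm.
Outer radius after coating: r₂ = 0.00165 + 6.44×10^-4 = 0.002294 m.
Since r₁ < r_cr and r₂ ≤ r_cr, the coating moves toward the maximum at r_cr — heat loss rises.
Bare: R = 1/(4πr₁²h) = 4105 K/W; Q = 190.6/4105 = 0.0464 W.
Coated: R = R_cond + R_conv = 2178 K/W; Q = 190.6/2178 = 0.0875 W.

increases: 0.0464 → 0.0875 W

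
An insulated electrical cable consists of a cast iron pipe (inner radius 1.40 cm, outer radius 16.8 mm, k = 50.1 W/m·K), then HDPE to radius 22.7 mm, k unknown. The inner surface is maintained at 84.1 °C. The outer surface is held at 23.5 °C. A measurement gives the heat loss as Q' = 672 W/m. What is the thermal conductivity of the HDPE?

k = 0.535 W/m·K

ΣR = ΔT/Q' = |84.1 − 23.5|/672 = 0.09018 m·K/W
Known resistances:
  R'_cast iron = ln(0.0168/0.0140)/(2πk) = 0.1823/(2π·50.1) = 5.792×10^-4 m·K/W
R_HDPE = ΣR − ΣR_known = 0.09018 − 5.792×10^-4 = 0.08960 m·K/W
ln(r₂/r₁)/(2πk) = 0.08960 ⇒ k = 0.3010/(2π·0.08960) = 0.535 W/m·K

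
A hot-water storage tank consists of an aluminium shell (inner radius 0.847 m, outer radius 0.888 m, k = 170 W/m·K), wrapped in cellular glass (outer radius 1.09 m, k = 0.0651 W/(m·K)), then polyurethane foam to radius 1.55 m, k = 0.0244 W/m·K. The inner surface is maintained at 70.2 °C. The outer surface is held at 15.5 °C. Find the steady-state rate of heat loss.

Q = 47.9 W

Series thermal resistances, inner to outer:
  R_aluminium = (1/0.847 − 1/0.888)/(4πk) = 0.05451/(4π·170) = 2.552×10^-5 K/W
  R_cellular glass = (1/0.888 − 1/1.09)/(4πk) = 0.2087/(4π·0.0651) = 0.2551 K/W
  R_polyurethane foam = (1/1.09 − 1/1.55)/(4πk) = 0.2723/(4π·0.0244) = 0.8880 K/W
ΣR = 2.552×10^-5 + 0.2551 + 0.8880 = 1.143 K/W
Q = ΔT/ΣR = (70.2 °C − 15.5 °C)/1.143 = 47.9 W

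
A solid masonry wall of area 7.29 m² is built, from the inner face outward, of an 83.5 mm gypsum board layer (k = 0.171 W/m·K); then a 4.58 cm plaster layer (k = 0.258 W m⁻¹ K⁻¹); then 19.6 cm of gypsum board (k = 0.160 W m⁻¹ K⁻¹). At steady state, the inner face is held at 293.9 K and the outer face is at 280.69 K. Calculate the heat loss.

Q = 50.9 W

Series thermal resistances, inner to outer:
  R_gypsum board = L/(kA) = 0.0835/(0.171·7.29) = 0.06698 K/W
  R_plaster = L/(kA) = 0.0458/(0.258·7.29) = 0.02435 K/W
  R_gypsum board = L/(kA) = 0.196/(0.160·7.29) = 0.1680 K/W
ΣR = 0.06698 + 0.02435 + 0.1680 = 0.2593 K/W
Q = ΔT/ΣR = (293.9 K − 280.69 K)/0.2593 = 50.9 W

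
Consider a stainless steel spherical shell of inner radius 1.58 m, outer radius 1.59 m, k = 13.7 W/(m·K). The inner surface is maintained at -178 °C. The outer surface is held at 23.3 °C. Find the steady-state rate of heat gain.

Q = 8710 kW

Q = 4πk·ΔT/(1/r₁ − 1/r₂) = 4π × 13.7 × 201.3 / (1/1.58 − 1/1.59) = 8.71×10^6 W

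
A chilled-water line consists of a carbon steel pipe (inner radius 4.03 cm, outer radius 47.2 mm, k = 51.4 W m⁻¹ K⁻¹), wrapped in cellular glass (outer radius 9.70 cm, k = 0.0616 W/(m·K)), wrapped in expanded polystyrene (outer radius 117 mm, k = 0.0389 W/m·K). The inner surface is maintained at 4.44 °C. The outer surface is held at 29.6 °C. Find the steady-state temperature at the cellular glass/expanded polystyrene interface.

T = 22.3 °C

Treat each layer as a resistance in series:
  R'_carbon steel = ln(0.0472/0.0403)/(2πk) = 0.1580/(2π·51.4) = 4.894×10^-4 m·K/W
  R'_cellular glass = ln(0.0970/0.0472)/(2πk) = 0.7203/(2π·0.0616) = 1.861 m·K/W
  R'_expanded polystyrene = ln(0.117/0.0970)/(2πk) = 0.1875/(2π·0.0389) = 0.7670 m·K/W
ΣR = 4.894×10^-4 + 1.861 + 0.7670 = 2.628 m·K/W
Q' = ΔT/ΣR = (4.44 °C − 29.6 °C)/2.628 = -9.574 W/m
From the inner boundary to the cellular glass/expanded polystyrene interface, ΣR_partial = 1.861 m·K/W.
T_interface = T_in − Q'·ΣR_partial = 4.44 °C − (-9.574)(1.861) = 22.3 °C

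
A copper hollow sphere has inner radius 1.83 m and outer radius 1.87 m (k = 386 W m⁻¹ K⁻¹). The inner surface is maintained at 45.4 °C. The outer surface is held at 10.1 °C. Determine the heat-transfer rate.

Q = 4πk·ΔT/(1/r₁ − 1/r₂) = 4π × 386 × 35.3 / (1/1.83 − 1/1.87) = 1.46×10^7 W

Q = 14600 kW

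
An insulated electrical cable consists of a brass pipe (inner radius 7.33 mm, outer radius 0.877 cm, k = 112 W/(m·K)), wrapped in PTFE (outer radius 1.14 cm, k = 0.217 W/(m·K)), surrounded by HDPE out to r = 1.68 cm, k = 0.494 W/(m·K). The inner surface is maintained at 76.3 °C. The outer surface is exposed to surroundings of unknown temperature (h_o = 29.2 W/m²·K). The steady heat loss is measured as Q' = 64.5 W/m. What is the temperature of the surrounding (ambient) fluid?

Series resistances:
  R'_brass = ln(0.00877/0.00733)/(2πk) = 0.1794/(2π·112) = 2.549×10^-4 m·K/W
  R'_PTFE = ln(0.0114/0.00877)/(2πk) = 0.2623/(2π·0.217) = 0.1924 m·K/W
  R'_HDPE = ln(0.0168/0.0114)/(2πk) = 0.3878/(2π·0.494) = 0.1249 m·K/W
  R'_conv,out = 1/(2πr h) = 1/(2π·0.0168·29.2) = 0.3244 m·K/W
ΣR = 0.6420 m·K/W
ΔT = Q'·ΣR = 64.5 × 0.6420 = 41.41 K
Heat flows outward, so T_out = T_in − ΔT = 76.3 − 41.41 = 34.9 °C

T_out = 34.9 °C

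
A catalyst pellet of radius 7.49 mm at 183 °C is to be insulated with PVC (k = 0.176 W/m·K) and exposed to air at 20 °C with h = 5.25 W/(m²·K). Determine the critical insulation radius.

r_cr = 6.70 cm

For a sphere, r_cr = 2k_ins/h = 2·0.176/5.25 = 0.0670 m = 6.70 cm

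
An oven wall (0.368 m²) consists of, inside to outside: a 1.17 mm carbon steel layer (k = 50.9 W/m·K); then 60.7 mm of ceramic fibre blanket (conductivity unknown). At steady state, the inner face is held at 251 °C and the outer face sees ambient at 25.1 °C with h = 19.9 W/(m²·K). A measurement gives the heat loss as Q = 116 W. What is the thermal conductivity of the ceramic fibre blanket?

k = 0.0911 W/m·K

ΣR = ΔT/Q = |251 − 25.1|/116 = 1.947 K/W
Known resistances:
  R_carbon steel = L/(kA) = 0.00117/(50.9·0.368) = 6.246×10^-5 K/W
  R_conv,out = 1/(hA) = 1/(19.9·0.368) = 0.1366 K/W
R_ceramic fibre blanket = ΣR − ΣR_known = 1.947 − 0.1367 = 1.810 K/W
L/(kA) = 1.810 ⇒ k = 0.0607/(1.810·0.368) = 0.0911 W/m·K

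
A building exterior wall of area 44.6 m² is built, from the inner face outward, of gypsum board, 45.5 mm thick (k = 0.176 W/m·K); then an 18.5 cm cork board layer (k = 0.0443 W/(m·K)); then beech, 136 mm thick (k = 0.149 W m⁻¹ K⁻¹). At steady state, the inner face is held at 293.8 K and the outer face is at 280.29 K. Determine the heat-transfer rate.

Q = 113 W

Series thermal resistances, inner to outer:
  R_gypsum board = L/(kA) = 0.0455/(0.176·44.6) = 0.005796 K/W
  R_cork board = L/(kA) = 0.185/(0.0443·44.6) = 0.09363 K/W
  R_beech = L/(kA) = 0.136/(0.149·44.6) = 0.02047 K/W
ΣR = 0.005796 + 0.09363 + 0.02047 = 0.1199 K/W
Q = ΔT/ΣR = (293.8 K − 280.29 K)/0.1199 = 113 W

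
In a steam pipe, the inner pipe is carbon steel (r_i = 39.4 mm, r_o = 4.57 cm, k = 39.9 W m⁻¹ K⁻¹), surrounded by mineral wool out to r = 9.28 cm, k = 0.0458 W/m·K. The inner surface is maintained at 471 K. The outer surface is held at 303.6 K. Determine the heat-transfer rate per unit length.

Series thermal resistances, inner to outer:
  R'_carbon steel = ln(0.0457/0.0394)/(2πk) = 0.1483/(2π·39.9) = 5.917×10^-4 m·K/W
  R'_mineral wool = ln(0.0928/0.0457)/(2πk) = 0.7083/(2π·0.0458) = 2.462 m·K/W
ΣR = 5.917×10^-4 + 2.462 = 2.463 m·K/W
Q' = ΔT/ΣR = (471 K − 303.6 K)/2.463 = 68.0 W/m

Q' = 68.0 W/m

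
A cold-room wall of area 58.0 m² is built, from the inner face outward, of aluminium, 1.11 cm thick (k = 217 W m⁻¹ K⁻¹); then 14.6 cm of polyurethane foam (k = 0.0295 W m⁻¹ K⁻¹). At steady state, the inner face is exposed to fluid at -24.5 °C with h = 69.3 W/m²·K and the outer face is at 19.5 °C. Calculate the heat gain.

Q = 514 W

Treat each layer as a resistance in series:
  R_conv,in = 1/(hA) = 1/(69.3·58.0) = 2.488×10^-4 K/W
  R_aluminium = L/(kA) = 0.0111/(217·58.0) = 8.819×10^-7 K/W
  R_polyurethane foam = L/(kA) = 0.146/(0.0295·58.0) = 0.08533 K/W
ΣR = 2.488×10^-4 + 8.819×10^-7 + 0.08533 = 0.08558 K/W
Q = ΔT/ΣR = (-24.5 °C − 19.5 °C)/0.08558 = -514 W
(Negative Q ⇒ heat flows inward; heat gain = 514 W.)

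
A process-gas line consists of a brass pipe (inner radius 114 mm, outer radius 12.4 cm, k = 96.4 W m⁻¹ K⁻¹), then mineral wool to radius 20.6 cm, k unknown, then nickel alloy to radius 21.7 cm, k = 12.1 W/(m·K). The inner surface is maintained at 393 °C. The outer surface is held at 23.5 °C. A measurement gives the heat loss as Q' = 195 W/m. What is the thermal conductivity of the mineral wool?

k = 0.0427 W/m·K

ΣR = ΔT/Q' = |393 − 23.5|/195 = 1.895 m·K/W
Known resistances:
  R'_brass = ln(0.124/0.114)/(2πk) = 0.08408/(2π·96.4) = 1.388×10^-4 m·K/W
  R'_nickel alloy = ln(0.217/0.206)/(2πk) = 0.05202/(2π·12.1) = 6.843×10^-4 m·K/W
R_mineral wool = ΣR − ΣR_known = 1.895 − 8.231×10^-4 = 1.894 m·K/W
ln(r₂/r₁)/(2πk) = 1.894 ⇒ k = 0.5076/(2π·1.894) = 0.0427 W/m·K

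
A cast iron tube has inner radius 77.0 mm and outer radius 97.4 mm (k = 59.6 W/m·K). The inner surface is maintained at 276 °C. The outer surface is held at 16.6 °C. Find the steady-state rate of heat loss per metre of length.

Q' = 2πk·ΔT/ln(r₂/r₁) = 2π × 59.6 × 259.4 / ln(0.0974/0.0770) = 4.13×10^5 W/m

Q' = 413 kW/m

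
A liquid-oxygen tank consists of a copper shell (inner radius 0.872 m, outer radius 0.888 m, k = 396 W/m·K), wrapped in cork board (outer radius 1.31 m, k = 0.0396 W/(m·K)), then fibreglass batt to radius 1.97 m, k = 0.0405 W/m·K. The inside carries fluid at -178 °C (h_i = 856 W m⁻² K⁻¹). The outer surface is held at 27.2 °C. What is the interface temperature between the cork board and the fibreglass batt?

T = -56.5 °C

Resistance network (inner→outer):
  R_conv,in = 1/(4πr²h) = 1/(4π·0.872²·856) = 1.223×10^-4 K/W
  R_copper = (1/0.872 − 1/0.888)/(4πk) = 0.02066/(4π·396) = 4.152×10^-6 K/W
  R_cork board = (1/0.888 − 1/1.31)/(4πk) = 0.3628/(4π·0.0396) = 0.7290 K/W
  R_fibreglass batt = (1/1.31 − 1/1.97)/(4πk) = 0.2557/(4π·0.0405) = 0.5025 K/W
ΣR = 1.223×10^-4 + 4.152×10^-6 + 0.7290 + 0.5025 = 1.232 K/W
Q = ΔT/ΣR = (-178 °C − 27.2 °C)/1.232 = -166.6 W
From the inner boundary to the cork board/fibreglass batt interface, ΣR_partial = 0.7291 K/W.
T_interface = T_in − Q·ΣR_partial = -178 °C − (-166.6)(0.7291) = -56.5 °C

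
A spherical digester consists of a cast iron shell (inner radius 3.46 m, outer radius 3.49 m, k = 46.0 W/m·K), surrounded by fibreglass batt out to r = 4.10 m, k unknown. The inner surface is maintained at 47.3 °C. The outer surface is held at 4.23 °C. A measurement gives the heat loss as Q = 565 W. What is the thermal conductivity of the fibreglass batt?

ΣR = ΔT/Q = |47.3 − 4.23|/565 = 0.07623 K/W
Known resistances:
  R_cast iron = (1/3.46 − 1/3.49)/(4πk) = 0.002484/(4π·46.0) = 4.298×10^-6 K/W
R_fibreglass batt = ΣR − ΣR_known = 0.07623 − 4.298×10^-6 = 0.07623 K/W
(1/r₁−1/r₂)/(4πk) = 0.07623 ⇒ k = 0.04263/(4π·0.07623) = 0.0445 W/m·K

k = 0.0445 W/m·K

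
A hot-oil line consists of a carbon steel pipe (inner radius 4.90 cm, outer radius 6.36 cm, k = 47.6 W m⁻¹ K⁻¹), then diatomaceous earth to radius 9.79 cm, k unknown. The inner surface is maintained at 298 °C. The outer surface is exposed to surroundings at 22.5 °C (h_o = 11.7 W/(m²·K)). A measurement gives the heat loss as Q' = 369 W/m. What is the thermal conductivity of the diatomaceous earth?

ΣR = ΔT/Q' = |298 − 22.5|/369 = 0.7466 m·K/W
Known resistances:
  R'_carbon steel = ln(0.0636/0.0490)/(2πk) = 0.2608/(2π·47.6) = 8.720×10^-4 m·K/W
  R'_conv,out = 1/(2πr h) = 1/(2π·0.0979·11.7) = 0.1389 m·K/W
R_diatomaceous earth = ΣR − ΣR_known = 0.7466 − 0.1398 = 0.6068 m·K/W
ln(r₂/r₁)/(2πk) = 0.6068 ⇒ k = 0.4313/(2π·0.6068) = 0.113 W/m·K

k = 0.113 W/m·K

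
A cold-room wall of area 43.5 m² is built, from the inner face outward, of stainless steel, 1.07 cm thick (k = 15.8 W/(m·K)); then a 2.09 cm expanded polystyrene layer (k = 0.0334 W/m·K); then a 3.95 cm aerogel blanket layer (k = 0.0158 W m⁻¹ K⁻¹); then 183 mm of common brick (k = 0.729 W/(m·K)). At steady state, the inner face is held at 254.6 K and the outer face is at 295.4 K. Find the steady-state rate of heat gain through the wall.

Q = 525 W

Treat each layer as a resistance in series:
  R_stainless steel = L/(kA) = 0.0107/(15.8·43.5) = 1.557×10^-5 K/W
  R_expanded polystyrene = L/(kA) = 0.0209/(0.0334·43.5) = 0.01439 K/W
  R_aerogel blanket = L/(kA) = 0.0395/(0.0158·43.5) = 0.05747 K/W
  R_common brick = L/(kA) = 0.183/(0.729·43.5) = 0.005771 K/W
ΣR = 1.557×10^-5 + 0.01439 + 0.05747 + 0.005771 = 0.07765 K/W
Q = ΔT/ΣR = (254.6 K − 295.4 K)/0.07765 = -525 W
(Negative Q ⇒ heat flows inward; heat gain = 525 W.)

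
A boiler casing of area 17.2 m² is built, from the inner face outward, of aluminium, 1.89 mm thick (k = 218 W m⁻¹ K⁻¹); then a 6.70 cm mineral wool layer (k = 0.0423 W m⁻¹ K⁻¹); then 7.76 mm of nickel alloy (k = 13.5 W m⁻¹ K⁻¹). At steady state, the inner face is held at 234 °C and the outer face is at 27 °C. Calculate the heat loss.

Resistance network (inner→outer):
  R_aluminium = L/(kA) = 0.00189/(218·17.2) = 5.041×10^-7 K/W
  R_mineral wool = L/(kA) = 0.0670/(0.0423·17.2) = 0.09209 K/W
  R_nickel alloy = L/(kA) = 0.00776/(13.5·17.2) = 3.342×10^-5 K/W
ΣR = 5.041×10^-7 + 0.09209 + 3.342×10^-5 = 0.09212 K/W
Q = ΔT/ΣR = (234 °C − 27 °C)/0.09212 = 2250 W

Q = 2.25 kW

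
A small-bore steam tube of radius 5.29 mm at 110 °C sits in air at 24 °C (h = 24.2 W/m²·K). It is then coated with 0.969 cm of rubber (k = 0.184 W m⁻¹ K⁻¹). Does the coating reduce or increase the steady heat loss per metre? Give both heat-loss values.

Critical radius for a cylinder: r_cr = k/h = 0.00760 m = 0.760 cm.
Outer radius after coating: r₂ = 0.00529 + 0.00969 = 0.01498 m.
r₁ < r_cr < r₂: heat loss rises to a maximum at r_cr then falls. Whether the coating helps depends on whether Q(r₂) has dropped back below Q(r₁).
Bare: R = 1/(2πr₁h) = 1.243 m·K/W; Q = 86/1.243 = 69.2 W/m.
Coated: R = R_cond + R_conv = 1.339 m·K/W; Q = 86/1.339 = 64.2 W/m.

reduces: 69.2 → 64.2 W/m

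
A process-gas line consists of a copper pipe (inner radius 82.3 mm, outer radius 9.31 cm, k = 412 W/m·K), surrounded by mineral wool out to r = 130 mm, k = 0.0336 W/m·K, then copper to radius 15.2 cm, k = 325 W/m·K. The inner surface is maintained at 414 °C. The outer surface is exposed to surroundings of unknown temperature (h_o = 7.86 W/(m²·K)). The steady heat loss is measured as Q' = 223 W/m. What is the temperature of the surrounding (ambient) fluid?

Series resistances:
  R'_copper = ln(0.0931/0.0823)/(2πk) = 0.1233/(2π·412) = 4.763×10^-5 m·K/W
  R'_mineral wool = ln(0.130/0.0931)/(2πk) = 0.3339/(2π·0.0336) = 1.581 m·K/W
  R'_copper = ln(0.152/0.130)/(2πk) = 0.1563/(2π·325) = 7.656×10^-5 m·K/W
  R'_conv,out = 1/(2πr h) = 1/(2π·0.152·7.86) = 0.1332 m·K/W
ΣR = 1.715 m·K/W
ΔT = Q'·ΣR = 223 × 1.715 = 382.4 K
Heat flows outward, so T_out = T_in − ΔT = 414 − 382.4 = 31.6 °C

T_out = 31.6 °C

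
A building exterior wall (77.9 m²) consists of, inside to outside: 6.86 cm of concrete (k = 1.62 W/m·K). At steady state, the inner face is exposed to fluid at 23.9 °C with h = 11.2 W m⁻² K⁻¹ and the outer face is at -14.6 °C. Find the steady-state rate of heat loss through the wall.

Resistance network (inner→outer):
  R_conv,in = 1/(hA) = 1/(11.2·77.9) = 0.001146 K/W
  R_concrete = L/(kA) = 0.0686/(1.62·77.9) = 5.436×10^-4 K/W
ΣR = 0.001146 + 5.436×10^-4 = 0.001690 K/W
Q = ΔT/ΣR = (23.9 °C − -14.6 °C)/0.001690 = 22800 W

Q = 22800 W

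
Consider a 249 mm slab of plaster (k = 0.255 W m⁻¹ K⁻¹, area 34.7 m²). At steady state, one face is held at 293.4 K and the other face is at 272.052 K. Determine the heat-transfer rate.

Q = kA·ΔT/L = 0.255 × 34.7 × |293.4 K − 272.052 K| / 0.249 = 759 W

Q = 759 W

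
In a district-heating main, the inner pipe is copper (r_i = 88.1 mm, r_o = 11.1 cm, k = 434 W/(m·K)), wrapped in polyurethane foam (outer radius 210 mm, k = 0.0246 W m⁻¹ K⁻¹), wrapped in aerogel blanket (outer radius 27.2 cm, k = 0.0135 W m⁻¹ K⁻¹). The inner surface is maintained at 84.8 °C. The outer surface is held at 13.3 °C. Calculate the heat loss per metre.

Q' = 9.97 W/m

Treat each layer as a resistance in series:
  R'_copper = ln(0.111/0.0881)/(2πk) = 0.2311/(2π·434) = 8.473×10^-5 m·K/W
  R'_polyurethane foam = ln(0.210/0.111)/(2πk) = 0.6376/(2π·0.0246) = 4.125 m·K/W
  R'_aerogel blanket = ln(0.272/0.210)/(2πk) = 0.2587/(2π·0.0135) = 3.050 m·K/W
ΣR = 8.473×10^-5 + 4.125 + 3.050 = 7.175 m·K/W
Q' = ΔT/ΣR = (84.8 °C − 13.3 °C)/7.175 = 9.97 W/m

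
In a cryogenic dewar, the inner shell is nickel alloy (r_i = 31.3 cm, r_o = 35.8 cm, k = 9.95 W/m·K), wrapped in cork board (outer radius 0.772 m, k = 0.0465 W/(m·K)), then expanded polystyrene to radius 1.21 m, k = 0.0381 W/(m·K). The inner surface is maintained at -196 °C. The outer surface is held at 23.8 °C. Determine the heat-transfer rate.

Q = 62.0 W

Series thermal resistances, inner to outer:
  R_nickel alloy = (1/0.313 − 1/0.358)/(4πk) = 0.4016/(4π·9.95) = 0.003212 K/W
  R_cork board = (1/0.358 − 1/0.772)/(4πk) = 1.498/(4π·0.0465) = 2.564 K/W
  R_expanded polystyrene = (1/0.772 − 1/1.21)/(4πk) = 0.4689/(4π·0.0381) = 0.9793 K/W
ΣR = 0.003212 + 2.564 + 0.9793 = 3.547 K/W
Q = ΔT/ΣR = (-196 °C − 23.8 °C)/3.547 = -62.0 W
(Negative Q ⇒ heat flows inward; heat gain = 62.0 W.)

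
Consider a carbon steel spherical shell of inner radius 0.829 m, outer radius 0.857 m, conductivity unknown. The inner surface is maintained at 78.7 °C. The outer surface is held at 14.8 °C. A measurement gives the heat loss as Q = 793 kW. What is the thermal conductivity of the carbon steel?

ΣR = ΔT/Q = |78.7 − 14.8|/7.93×10^5 = 8.058×10^-5 K/W
(1/r₁−1/r₂)/(4πk) = 8.058×10^-5 ⇒ k = 0.03941/(4π·8.058×10^-5) = 38.9 W/m·K

k = 38.9 W/m·K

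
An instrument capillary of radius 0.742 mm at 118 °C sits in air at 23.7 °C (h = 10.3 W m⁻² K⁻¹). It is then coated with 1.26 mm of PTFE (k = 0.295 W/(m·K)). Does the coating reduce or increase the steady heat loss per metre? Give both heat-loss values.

increases: 4.53 → 11.4 W/m

Critical radius for a cylinder: r_cr = k/h = 0.0286 m = 2.86 cm.
Outer radius after coating: r₂ = 7.42×10^-4 + 0.00126 = 0.002002 m.
Since r₁ < r_cr and r₂ ≤ r_cr, the coating moves toward the maximum at r_cr — heat loss rises.
Bare: R = 1/(2πr₁h) = 20.82 m·K/W; Q = 94.3/20.82 = 4.53 W/m.
Coated: R = R_cond + R_conv = 8.254 m·K/W; Q = 94.3/8.254 = 11.4 W/m.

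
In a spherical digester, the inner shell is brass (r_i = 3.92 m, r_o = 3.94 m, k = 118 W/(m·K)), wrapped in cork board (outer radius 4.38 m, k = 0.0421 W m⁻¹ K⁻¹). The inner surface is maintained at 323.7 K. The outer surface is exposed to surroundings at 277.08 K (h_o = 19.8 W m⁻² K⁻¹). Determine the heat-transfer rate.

Treat each layer as a resistance in series:
  R_brass = (1/3.92 − 1/3.94)/(4πk) = 0.001295/(4π·118) = 8.733×10^-7 K/W
  R_cork board = (1/3.94 − 1/4.38)/(4πk) = 0.02550/(4π·0.0421) = 0.04819 K/W
  R_conv,out = 1/(4πr²h) = 1/(4π·4.38²·19.8) = 2.095×10^-4 K/W
ΣR = 8.733×10^-7 + 0.04819 + 2.095×10^-4 = 0.04840 K/W
Q = ΔT/ΣR = (323.7 K − 277.08 K)/0.04840 = 963 W

Q = 963 W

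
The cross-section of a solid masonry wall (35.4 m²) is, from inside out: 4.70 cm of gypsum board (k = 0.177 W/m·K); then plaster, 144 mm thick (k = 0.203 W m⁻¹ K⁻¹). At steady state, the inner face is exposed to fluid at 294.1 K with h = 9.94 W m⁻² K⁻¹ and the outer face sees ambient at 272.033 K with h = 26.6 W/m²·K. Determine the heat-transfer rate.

Series thermal resistances, inner to outer:
  R_conv,in = 1/(hA) = 1/(9.94·35.4) = 0.002842 K/W
  R_gypsum board = L/(kA) = 0.0470/(0.177·35.4) = 0.007501 K/W
  R_plaster = L/(kA) = 0.144/(0.203·35.4) = 0.02004 K/W
  R_conv,out = 1/(hA) = 1/(26.6·35.4) = 0.001062 K/W
ΣR = 0.002842 + 0.007501 + 0.02004 + 0.001062 = 0.03145 K/W
Q = ΔT/ΣR = (294.1 K − 272.033 K)/0.03145 = 702 W

Q = 702 W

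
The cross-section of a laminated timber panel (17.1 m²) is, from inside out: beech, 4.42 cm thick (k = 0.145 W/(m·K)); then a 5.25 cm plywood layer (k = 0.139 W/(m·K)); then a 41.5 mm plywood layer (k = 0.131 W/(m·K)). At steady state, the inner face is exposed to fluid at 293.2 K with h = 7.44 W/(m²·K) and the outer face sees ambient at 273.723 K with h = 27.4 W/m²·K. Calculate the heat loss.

Treat each layer as a resistance in series:
  R_conv,in = 1/(hA) = 1/(7.44·17.1) = 0.007860 K/W
  R_beech = L/(kA) = 0.0442/(0.145·17.1) = 0.01783 K/W
  R_plywood = L/(kA) = 0.0525/(0.139·17.1) = 0.02209 K/W
  R_plywood = L/(kA) = 0.0415/(0.131·17.1) = 0.01853 K/W
  R_conv,out = 1/(hA) = 1/(27.4·17.1) = 0.002134 K/W
ΣR = 0.007860 + 0.01783 + 0.02209 + 0.01853 + 0.002134 = 0.06844 K/W
Q = ΔT/ΣR = (293.2 K − 273.723 K)/0.06844 = 285 W

Q = 285 W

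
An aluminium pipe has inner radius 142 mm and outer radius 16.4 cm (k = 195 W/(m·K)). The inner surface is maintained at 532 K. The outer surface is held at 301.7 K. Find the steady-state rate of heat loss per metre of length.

Q' = 2πk·ΔT/ln(r₂/r₁) = 2π × 195 × 230.3 / ln(0.164/0.142) = 1.96×10^6 W/m

Q' = 1960 kW/m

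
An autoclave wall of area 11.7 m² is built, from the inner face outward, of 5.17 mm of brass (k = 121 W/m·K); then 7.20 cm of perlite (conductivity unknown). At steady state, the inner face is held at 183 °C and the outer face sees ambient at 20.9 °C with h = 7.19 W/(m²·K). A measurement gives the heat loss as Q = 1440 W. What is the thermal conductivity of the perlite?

ΣR = ΔT/Q = |183 − 20.9|/1440 = 0.1126 K/W
Known resistances:
  R_brass = L/(kA) = 0.00517/(121·11.7) = 3.652×10^-6 K/W
  R_conv,out = 1/(hA) = 1/(7.19·11.7) = 0.01189 K/W
R_perlite = ΣR − ΣR_known = 0.1126 − 0.01189 = 0.1007 K/W
L/(kA) = 0.1007 ⇒ k = 0.0720/(0.1007·11.7) = 0.0611 W/m·K

k = 0.0611 W/m·K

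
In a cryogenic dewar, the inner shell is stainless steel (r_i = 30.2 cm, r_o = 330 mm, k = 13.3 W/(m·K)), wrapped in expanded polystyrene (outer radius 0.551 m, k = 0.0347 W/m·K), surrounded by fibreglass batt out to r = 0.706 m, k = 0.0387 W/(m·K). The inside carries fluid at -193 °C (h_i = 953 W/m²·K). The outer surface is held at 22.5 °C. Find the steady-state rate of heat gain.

Series thermal resistances, inner to outer:
  R_conv,in = 1/(4πr²h) = 1/(4π·0.302²·953) = 9.156×10^-4 K/W
  R_stainless steel = (1/0.302 − 1/0.330)/(4πk) = 0.2810/(4π·13.3) = 0.001681 K/W
  R_expanded polystyrene = (1/0.330 − 1/0.551)/(4πk) = 1.215/(4π·0.0347) = 2.787 K/W
  R_fibreglass batt = (1/0.551 − 1/0.706)/(4πk) = 0.3985/(4π·0.0387) = 0.8193 K/W
ΣR = 9.156×10^-4 + 0.001681 + 2.787 + 0.8193 = 3.609 K/W
Q = ΔT/ΣR = (-193 °C − 22.5 °C)/3.609 = -59.7 W
(Negative Q ⇒ heat flows inward; heat gain = 59.7 W.)

Q = 59.7 W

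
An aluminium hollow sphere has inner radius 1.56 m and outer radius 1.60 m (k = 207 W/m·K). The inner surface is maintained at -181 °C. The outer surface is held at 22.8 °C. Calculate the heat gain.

Q = 4πk·ΔT/(1/r₁ − 1/r₂) = 4π × 207 × 203.8 / (1/1.56 − 1/1.60) = 3.31×10^7 W

Q = 33100 kW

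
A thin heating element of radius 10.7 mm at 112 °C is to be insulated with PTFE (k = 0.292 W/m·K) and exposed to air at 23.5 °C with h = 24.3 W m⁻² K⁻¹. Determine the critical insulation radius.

r_cr = 1.20 cm

For a cylinder, r_cr = k_ins/h = 0.292/24.3 = 0.0120 m = 1.20 cm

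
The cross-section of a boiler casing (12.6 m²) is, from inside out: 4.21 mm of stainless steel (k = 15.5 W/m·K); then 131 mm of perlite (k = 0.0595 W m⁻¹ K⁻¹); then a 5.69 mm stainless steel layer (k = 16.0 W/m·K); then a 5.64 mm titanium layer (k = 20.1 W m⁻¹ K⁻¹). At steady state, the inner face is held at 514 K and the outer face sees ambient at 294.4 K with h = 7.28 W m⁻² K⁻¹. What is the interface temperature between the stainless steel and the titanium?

Series thermal resistances, inner to outer:
  R_stainless steel = L/(kA) = 0.00421/(15.5·12.6) = 2.156×10^-5 K/W
  R_perlite = L/(kA) = 0.131/(0.0595·12.6) = 0.1747 K/W
  R_stainless steel = L/(kA) = 0.00569/(16.0·12.6) = 2.822×10^-5 K/W
  R_titanium = L/(kA) = 0.00564/(20.1·12.6) = 2.227×10^-5 K/W
  R_conv,out = 1/(hA) = 1/(7.28·12.6) = 0.01090 K/W
ΣR = 2.156×10^-5 + 0.1747 + 2.822×10^-5 + 2.227×10^-5 + 0.01090 = 0.1857 K/W
Q = ΔT/ΣR = (514 K − 294.4 K)/0.1857 = 1183 W
From the inner boundary to the stainless steel/titanium interface, ΣR_partial = 0.1747 K/W.
T_interface = T_in − Q·ΣR_partial = 514 K − (1183)(0.1747) = 307.3 K

T = 307.3 K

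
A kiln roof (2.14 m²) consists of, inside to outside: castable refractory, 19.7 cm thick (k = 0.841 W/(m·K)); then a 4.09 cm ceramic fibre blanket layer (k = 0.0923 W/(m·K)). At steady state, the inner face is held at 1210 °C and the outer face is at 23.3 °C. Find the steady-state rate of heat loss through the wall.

Series thermal resistances, inner to outer:
  R_castable refractory = L/(kA) = 0.197/(0.841·2.14) = 0.1095 K/W
  R_ceramic fibre blanket = L/(kA) = 0.0409/(0.0923·2.14) = 0.2071 K/W
ΣR = 0.1095 + 0.2071 = 0.3166 K/W
Q = ΔT/ΣR = (1210 °C − 23.3 °C)/0.3166 = 3750 W

Q = 3.75 kW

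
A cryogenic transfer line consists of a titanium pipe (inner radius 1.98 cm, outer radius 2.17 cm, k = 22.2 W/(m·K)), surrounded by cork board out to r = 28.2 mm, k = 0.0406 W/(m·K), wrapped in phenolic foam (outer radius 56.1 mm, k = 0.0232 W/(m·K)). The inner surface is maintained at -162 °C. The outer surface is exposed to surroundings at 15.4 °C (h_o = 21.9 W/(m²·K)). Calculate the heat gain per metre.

Series thermal resistances, inner to outer:
  R'_titanium = ln(0.0217/0.0198)/(2πk) = 0.09163/(2π·22.2) = 6.569×10^-4 m·K/W
  R'_cork board = ln(0.0282/0.0217)/(2πk) = 0.2620/(2π·0.0406) = 1.027 m·K/W
  R'_phenolic foam = ln(0.0561/0.0282)/(2πk) = 0.6878/(2π·0.0232) = 4.718 m·K/W
  R'_conv,out = 1/(2πr h) = 1/(2π·0.0561·21.9) = 0.1295 m·K/W
ΣR = 6.569×10^-4 + 1.027 + 4.718 + 0.1295 = 5.875 m·K/W
Q' = ΔT/ΣR = (-162 °C − 15.4 °C)/5.875 = -30.2 W/m
(Negative Q' ⇒ heat flows inward; heat gain = 30.2 W/m.)

Q' = 30.2 W/m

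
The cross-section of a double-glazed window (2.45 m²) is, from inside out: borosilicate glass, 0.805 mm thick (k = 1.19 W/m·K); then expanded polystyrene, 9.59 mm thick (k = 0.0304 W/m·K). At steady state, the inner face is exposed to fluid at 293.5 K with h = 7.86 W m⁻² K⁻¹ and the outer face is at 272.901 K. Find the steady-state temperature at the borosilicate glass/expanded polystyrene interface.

Resistance network (inner→outer):
  R_conv,in = 1/(hA) = 1/(7.86·2.45) = 0.05193 K/W
  R_borosilicate glass = L/(kA) = 8.05×10^-4/(1.19·2.45) = 2.761×10^-4 K/W
  R_expanded polystyrene = L/(kA) = 0.00959/(0.0304·2.45) = 0.1288 K/W
ΣR = 0.05193 + 2.761×10^-4 + 0.1288 = 0.1810 K/W
Q = ΔT/ΣR = (293.5 K − 272.901 K)/0.1810 = 113.8 W
From the inner boundary to the borosilicate glass/expanded polystyrene interface, ΣR_partial = 0.05221 K/W.
T_interface = T_in − Q·ΣR_partial = 293.5 K − (113.8)(0.05221) = 287.6 K

T = 287.6 K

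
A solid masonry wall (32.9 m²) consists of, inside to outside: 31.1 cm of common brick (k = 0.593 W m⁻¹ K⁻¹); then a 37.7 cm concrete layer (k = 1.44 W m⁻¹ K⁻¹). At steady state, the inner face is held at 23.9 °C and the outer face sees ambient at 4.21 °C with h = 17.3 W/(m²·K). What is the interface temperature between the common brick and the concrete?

T = 11.7 °C

Resistance network (inner→outer):
  R_common brick = L/(kA) = 0.311/(0.593·32.9) = 0.01594 K/W
  R_concrete = L/(kA) = 0.377/(1.44·32.9) = 0.007958 K/W
  R_conv,out = 1/(hA) = 1/(17.3·32.9) = 0.001757 K/W
ΣR = 0.01594 + 0.007958 + 0.001757 = 0.02566 K/W
Q = ΔT/ΣR = (23.9 °C − 4.21 °C)/0.02566 = 767.3 W
From the inner boundary to the common brick/concrete interface, ΣR_partial = 0.01594 K/W.
T_interface = T_in − Q·ΣR_partial = 23.9 °C − (767.3)(0.01594) = 11.7 °C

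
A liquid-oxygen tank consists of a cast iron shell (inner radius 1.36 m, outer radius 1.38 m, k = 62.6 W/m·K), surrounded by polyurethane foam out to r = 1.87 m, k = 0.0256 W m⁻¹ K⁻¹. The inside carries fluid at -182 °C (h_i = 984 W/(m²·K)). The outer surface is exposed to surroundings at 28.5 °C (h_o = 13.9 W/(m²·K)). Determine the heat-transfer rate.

Q = 356 W

Treat each layer as a resistance in series:
  R_conv,in = 1/(4πr²h) = 1/(4π·1.36²·984) = 4.372×10^-5 K/W
  R_cast iron = (1/1.36 − 1/1.38)/(4πk) = 0.01066/(4π·62.6) = 1.355×10^-5 K/W
  R_polyurethane foam = (1/1.38 − 1/1.87)/(4πk) = 0.1899/(4π·0.0256) = 0.5902 K/W
  R_conv,out = 1/(4πr²h) = 1/(4π·1.87²·13.9) = 0.001637 K/W
ΣR = 4.372×10^-5 + 1.355×10^-5 + 0.5902 + 0.001637 = 0.5919 K/W
Q = ΔT/ΣR = (-182 °C − 28.5 °C)/0.5919 = -356 W
(Negative Q ⇒ heat flows inward; heat gain = 356 W.)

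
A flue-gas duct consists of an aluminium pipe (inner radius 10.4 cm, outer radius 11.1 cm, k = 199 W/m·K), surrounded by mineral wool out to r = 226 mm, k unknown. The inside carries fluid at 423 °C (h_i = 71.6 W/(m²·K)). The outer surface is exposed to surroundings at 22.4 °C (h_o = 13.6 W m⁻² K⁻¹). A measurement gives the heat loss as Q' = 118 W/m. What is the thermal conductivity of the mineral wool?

k = 0.0341 W/m·K

ΣR = ΔT/Q' = |423 − 22.4|/118 = 3.395 m·K/W
Known resistances:
  R'_conv,in = 1/(2πr h) = 1/(2π·0.104·71.6) = 0.02137 m·K/W
  R'_aluminium = ln(0.111/0.104)/(2πk) = 0.06514/(2π·199) = 5.210×10^-5 m·K/W
  R'_conv,out = 1/(2πr h) = 1/(2π·0.226·13.6) = 0.05178 m·K/W
R_mineral wool = ΣR − ΣR_known = 3.395 − 0.07320 = 3.322 m·K/W
ln(r₂/r₁)/(2πk) = 3.322 ⇒ k = 0.7110/(2π·3.322) = 0.0341 W/m·K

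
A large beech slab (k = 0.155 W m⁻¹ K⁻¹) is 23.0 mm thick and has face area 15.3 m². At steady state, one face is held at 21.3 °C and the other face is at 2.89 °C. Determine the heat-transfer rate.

Q = 1900 W

Q = kA·ΔT/L = 0.155 × 15.3 × |21.3 °C − 2.89 °C| / 0.0230 = 1900 W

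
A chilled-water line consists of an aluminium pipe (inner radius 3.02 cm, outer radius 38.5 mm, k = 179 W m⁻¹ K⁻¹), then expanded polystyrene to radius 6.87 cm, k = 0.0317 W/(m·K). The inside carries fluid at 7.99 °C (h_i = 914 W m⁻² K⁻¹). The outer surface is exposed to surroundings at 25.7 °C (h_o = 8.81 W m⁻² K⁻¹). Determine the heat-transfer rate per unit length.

Treat each layer as a resistance in series:
  R'_conv,in = 1/(2πr h) = 1/(2π·0.0302·914) = 0.005766 m·K/W
  R'_aluminium = ln(0.0385/0.0302)/(2πk) = 0.2428/(2π·179) = 2.159×10^-4 m·K/W
  R'_expanded polystyrene = ln(0.0687/0.0385)/(2πk) = 0.5791/(2π·0.0317) = 2.907 m·K/W
  R'_conv,out = 1/(2πr h) = 1/(2π·0.0687·8.81) = 0.2630 m·K/W
ΣR = 0.005766 + 2.159×10^-4 + 2.907 + 0.2630 = 3.176 m·K/W
Q' = ΔT/ΣR = (7.99 °C − 25.7 °C)/3.176 = -5.58 W/m
(Negative Q' ⇒ heat flows inward; heat gain = 5.58 W/m.)

Q' = 5.58 W/m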